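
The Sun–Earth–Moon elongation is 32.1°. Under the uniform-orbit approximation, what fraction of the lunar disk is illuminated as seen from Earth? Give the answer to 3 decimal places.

f = (1 − cos 32.1°)/2 = (1 − 0.847)/2 ≈ 0.076.

0.076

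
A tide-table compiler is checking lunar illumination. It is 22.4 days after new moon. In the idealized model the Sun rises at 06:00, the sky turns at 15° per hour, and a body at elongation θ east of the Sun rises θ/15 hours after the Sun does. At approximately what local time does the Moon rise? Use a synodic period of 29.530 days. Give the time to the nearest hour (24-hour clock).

Elongation θ = 360° × 22.4/29.530 ≈ 273.1°.
At 15° of sky rotation per hour, 273.1° corresponds to a 18.21 h lag.
06:00 + 18.21 h ≈ 00:12 → 00:00 to the nearest hour.

00:00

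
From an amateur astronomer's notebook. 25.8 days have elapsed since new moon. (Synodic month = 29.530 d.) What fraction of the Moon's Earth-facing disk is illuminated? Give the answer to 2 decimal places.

Phase angle: θ = 360°·(25.8 d)/(29.530 d) = 314.5°.
With cos θ = 0.701, the lit fraction is (1 − 0.701)/2 ≈ 0.149.

0.15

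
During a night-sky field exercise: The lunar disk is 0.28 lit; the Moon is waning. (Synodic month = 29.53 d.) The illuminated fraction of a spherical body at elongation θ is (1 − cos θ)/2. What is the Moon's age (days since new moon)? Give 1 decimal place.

24.3 days

From f = (1 − cos θ)/2: cos θ = 1 − 2×0.28 = 0.440; arccos → 63.9°.
Since the Moon is past full (waning), take the reflex angle: θ = 360° − 63.9° = 296.1°.
Age = 29.53 × 296.1°/360° ≈ 24.29 days.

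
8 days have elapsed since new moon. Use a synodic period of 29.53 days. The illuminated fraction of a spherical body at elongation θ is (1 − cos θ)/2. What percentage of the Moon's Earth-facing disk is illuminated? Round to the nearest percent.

57%

The Moon has covered 8/29.53 of its cycle, so θ ≈ 360° × 8/29.53 = 97.5°.
With cos θ = (-0.131), the lit fraction is (1 − (-0.131))/2 ≈ 0.566, so 57%.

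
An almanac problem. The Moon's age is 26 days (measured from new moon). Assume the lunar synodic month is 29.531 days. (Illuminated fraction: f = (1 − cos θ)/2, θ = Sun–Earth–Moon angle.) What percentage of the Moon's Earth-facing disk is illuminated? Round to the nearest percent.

Phase angle: θ = 360°·(26 d)/(29.531 d) = 317.0°.
cos 317.0° = 0.731, so f = (1 − 0.731)/2 = 0.135, so 13%.

13%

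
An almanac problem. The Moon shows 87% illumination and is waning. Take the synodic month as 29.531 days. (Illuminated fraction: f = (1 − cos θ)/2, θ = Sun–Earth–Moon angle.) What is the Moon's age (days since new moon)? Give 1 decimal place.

18.2 days

From f = (1 − cos θ)/2: cos θ = 1 − 2×0.87 = -0.740; arccos → 137.7°.
A waning Moon lies in 180°–360°, so θ = 360° − 137.7° = 222.3°.
At 360°/29.531 d per day, 222.3° corresponds to 18.23 days.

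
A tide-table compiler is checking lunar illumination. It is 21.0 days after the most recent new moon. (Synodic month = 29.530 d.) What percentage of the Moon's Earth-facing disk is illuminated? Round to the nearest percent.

62%

Phase angle: θ = 360°·(21.0 d)/(29.530 d) = 256.0°.
With cos θ = (-0.242), the lit fraction is (1 − (-0.242))/2 ≈ 0.621, so 62%.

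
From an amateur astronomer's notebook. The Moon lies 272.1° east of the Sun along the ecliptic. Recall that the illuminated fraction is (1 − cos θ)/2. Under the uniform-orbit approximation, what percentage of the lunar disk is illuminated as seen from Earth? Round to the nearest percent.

f = (1 − cos 272.1°)/2 = (1 − 0.037)/2 ≈ 0.482, i.e. 48%.

48%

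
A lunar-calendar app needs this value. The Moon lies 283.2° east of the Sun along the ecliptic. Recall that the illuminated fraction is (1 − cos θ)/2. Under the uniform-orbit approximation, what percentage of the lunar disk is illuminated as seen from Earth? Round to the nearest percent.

cos 283.2° = 0.228, so f = (1 − 0.228)/2 = 0.386, i.e. 39%.

39%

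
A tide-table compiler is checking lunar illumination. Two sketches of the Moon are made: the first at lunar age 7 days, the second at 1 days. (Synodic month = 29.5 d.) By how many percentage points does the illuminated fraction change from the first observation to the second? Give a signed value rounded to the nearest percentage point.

-45 percentage points

θ₁ = 360° × 7/29.5 = 85.4°, f₁ = (1 − cos θ₁)/2 = 0.460.
θ₂ = 360° × 1/29.5 = 12.2°, f₂ = (1 − cos θ₂)/2 = 0.011.
Change = f₂ − f₁ = -0.449 → -45 percentage points.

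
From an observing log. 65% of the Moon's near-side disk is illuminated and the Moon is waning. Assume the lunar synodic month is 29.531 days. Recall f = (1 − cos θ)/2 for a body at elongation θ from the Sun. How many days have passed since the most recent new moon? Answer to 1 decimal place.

cos θ = 1 − 2f = -0.300, giving a principal value of 107.5°.
Since the Moon is past full (waning), take the reflex angle: θ = 360° − 107.5° = 252.5°.
That fraction of the synodic month is 252.5/360 × 29.531 d ≈ 20.72 d.

20.7 days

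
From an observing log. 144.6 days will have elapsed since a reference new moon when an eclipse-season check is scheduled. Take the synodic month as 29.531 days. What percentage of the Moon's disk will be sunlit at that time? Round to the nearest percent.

10%

144.6 d spans 4 complete synodic months (4 × 29.531 = 118.12 d) plus 26.48 d.
Elongation θ = 360° × 26.48/29.531 ≈ 322.8°.
Illuminated fraction = (1 − cos 322.8°)/2 = (1 − 0.796)/2 ≈ 0.102, so 10%.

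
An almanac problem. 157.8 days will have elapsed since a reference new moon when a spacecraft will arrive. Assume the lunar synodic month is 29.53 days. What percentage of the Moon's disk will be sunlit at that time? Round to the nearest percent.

78%

Reduce mod P: 157.8 − 5×29.53 = 10.15 d into the current lunation.
The Moon has covered 10.15/29.53 of its cycle, so θ ≈ 360° × 10.15/29.53 = 123.7°.
cos 123.7° = (-0.555), so f = (1 − (-0.555))/2 = 0.778, so 78%.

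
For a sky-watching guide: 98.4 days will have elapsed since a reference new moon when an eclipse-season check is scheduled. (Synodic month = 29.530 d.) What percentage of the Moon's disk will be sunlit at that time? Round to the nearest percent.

Reduce mod P: 98.4 − 3×29.530 = 9.81 d into the current lunation.
Phase angle: θ = 360°·(9.81 d)/(29.530 d) = 119.6°.
Illuminated fraction = (1 − cos 119.6°)/2 = (1 − (-0.494))/2 ≈ 0.747, so 75%.

75%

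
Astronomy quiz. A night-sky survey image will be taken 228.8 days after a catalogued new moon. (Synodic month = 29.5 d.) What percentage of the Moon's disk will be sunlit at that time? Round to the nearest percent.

Reduce mod P: 228.8 − 7×29.5 = 22.30 d into the current lunation.
Elongation θ = 360° × 22.30/29.5 ≈ 272.1°.
Illuminated fraction = (1 − cos 272.1°)/2 = (1 − 0.037)/2 ≈ 0.481, so 48%.

48%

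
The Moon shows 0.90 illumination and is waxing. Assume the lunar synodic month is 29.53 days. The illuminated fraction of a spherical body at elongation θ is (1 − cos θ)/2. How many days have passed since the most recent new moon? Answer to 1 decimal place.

From f = (1 − cos θ)/2: cos θ = 1 − 2×0.90 = -0.800; arccos → 143.1°.
The Moon is waxing (0°–180°), so θ = 143.1° directly.
Age = 29.53 × 143.1°/360° ≈ 11.74 days.

11.7 days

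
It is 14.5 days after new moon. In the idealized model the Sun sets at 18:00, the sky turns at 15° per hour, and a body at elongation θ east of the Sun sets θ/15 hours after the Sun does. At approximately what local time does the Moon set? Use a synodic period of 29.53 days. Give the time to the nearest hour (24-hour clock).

Elongation θ = 360° × 14.5/29.53 ≈ 176.8°.
At 15° of sky rotation per hour, 176.8° corresponds to a 11.78 h lag.
18:00 + 11.78 h ≈ 05:47 → 06:00 to the nearest hour.

06:00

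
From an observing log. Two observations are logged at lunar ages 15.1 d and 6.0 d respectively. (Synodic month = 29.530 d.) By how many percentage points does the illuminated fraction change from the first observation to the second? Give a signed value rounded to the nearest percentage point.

-64 pp

θ₁ = 360° × 15.1/29.530 = 184.1°, f₁ = (1 − cos θ₁)/2 = 0.999.
θ₂ = 360° × 6.0/29.530 = 73.1°, f₂ = (1 − cos θ₂)/2 = 0.355.
Change = f₂ − f₁ = -0.644 → -64 percentage points.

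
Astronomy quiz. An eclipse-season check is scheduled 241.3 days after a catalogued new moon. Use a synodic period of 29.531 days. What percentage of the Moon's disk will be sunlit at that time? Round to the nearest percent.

26%

241.3 d spans 8 complete synodic months (8 × 29.531 = 236.25 d) plus 5.05 d.
The Moon has covered 5.05/29.531 of its cycle, so θ ≈ 360° × 5.05/29.531 = 61.6°.
With cos θ = 0.476, the lit fraction is (1 − 0.476)/2 ≈ 0.262, so 26%.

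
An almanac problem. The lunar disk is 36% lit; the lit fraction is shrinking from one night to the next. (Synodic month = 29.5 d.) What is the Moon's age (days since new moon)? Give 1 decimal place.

From f = (1 − cos θ)/2: cos θ = 1 − 2×0.36 = 0.280; arccos → 73.7°.
Waning ⇒ past full, so θ = 360° − 73.7° = 286.3°.
That fraction of the synodic month is 286.3/360 × 29.5 d ≈ 23.46 d.

23.5 days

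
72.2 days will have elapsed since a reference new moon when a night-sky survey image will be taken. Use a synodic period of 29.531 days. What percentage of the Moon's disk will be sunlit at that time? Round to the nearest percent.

97%

72.2 d spans 2 complete synodic months (2 × 29.531 = 59.06 d) plus 13.14 d.
The Moon has covered 13.14/29.531 of its cycle, so θ ≈ 360° × 13.14/29.531 = 160.2°.
Illuminated fraction = (1 − cos 160.2°)/2 = (1 − (-0.941))/2 ≈ 0.970, so 97%.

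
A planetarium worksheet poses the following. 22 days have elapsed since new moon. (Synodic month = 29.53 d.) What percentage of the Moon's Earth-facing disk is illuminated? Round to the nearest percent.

Phase angle: θ = 360°·(22 d)/(29.53 d) = 268.2°.
Illuminated fraction = (1 − cos 268.2°)/2 = (1 − (-0.031))/2 ≈ 0.516, so 52%.

52%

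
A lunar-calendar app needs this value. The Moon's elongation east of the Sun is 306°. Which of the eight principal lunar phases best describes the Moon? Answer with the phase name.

The waning crescent sector spans roughly 292°–338°; 306° falls inside it.

waning crescent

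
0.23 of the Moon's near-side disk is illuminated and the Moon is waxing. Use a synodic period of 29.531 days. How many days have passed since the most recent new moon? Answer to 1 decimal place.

4.7 days

From f = (1 − cos θ)/2: cos θ = 1 − 2×0.23 = 0.540; arccos → 57.3°.
Waxing ⇒ before full, so θ = 57.3°.
At 360°/29.531 d per day, 57.3° corresponds to 4.70 days.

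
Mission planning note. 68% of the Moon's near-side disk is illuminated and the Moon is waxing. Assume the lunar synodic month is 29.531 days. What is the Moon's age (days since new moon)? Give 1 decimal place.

9.1 days

Invert f = (1 − cos θ)/2 to get cos θ = 1 − 2(0.68) = -0.360, hence θ₀ = arccos -0.360 = 111.1°.
Waxing ⇒ before full, so θ = 111.1°.
At 360°/29.531 d per day, 111.1° corresponds to 9.11 days.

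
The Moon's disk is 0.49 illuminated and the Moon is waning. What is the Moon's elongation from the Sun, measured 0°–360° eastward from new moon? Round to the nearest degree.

cos θ = 1 − 2f = 0.020, giving a principal value of 88.9°.
Waning ⇒ past full, so θ = 360° − 88.9° = 271.1°.

271°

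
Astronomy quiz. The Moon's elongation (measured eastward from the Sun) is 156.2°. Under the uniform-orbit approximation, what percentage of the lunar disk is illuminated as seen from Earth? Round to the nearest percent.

96%

Half-versine of 156.2°: (1 − (-0.915))/2 = 0.957, i.e. 96%.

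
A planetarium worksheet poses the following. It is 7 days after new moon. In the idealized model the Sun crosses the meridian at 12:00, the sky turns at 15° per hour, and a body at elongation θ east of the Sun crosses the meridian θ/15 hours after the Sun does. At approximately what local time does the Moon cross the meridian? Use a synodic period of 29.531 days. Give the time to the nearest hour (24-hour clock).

Phase angle: θ = 360°·(7 d)/(29.531 d) = 85.3°.
At 15° of sky rotation per hour, 85.3° corresponds to a 5.69 h lag.
12:00 + 5.69 h ≈ 17:41 → 18:00 to the nearest hour.

18:00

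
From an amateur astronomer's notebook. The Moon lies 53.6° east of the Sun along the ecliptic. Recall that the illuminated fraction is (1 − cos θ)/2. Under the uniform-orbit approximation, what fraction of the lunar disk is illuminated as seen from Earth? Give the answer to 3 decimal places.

0.203

Half-versine of 53.6°: (1 − 0.593)/2 = 0.203.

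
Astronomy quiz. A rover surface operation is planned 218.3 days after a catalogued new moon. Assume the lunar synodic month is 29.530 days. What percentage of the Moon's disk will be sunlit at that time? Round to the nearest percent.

218.3/29.530 = 7.392 lunations, so 7 complete cycles and 11.59 d into the next.
The Moon has covered 11.59/29.530 of its cycle, so θ ≈ 360° × 11.59/29.530 = 141.3°.
With cos θ = (-0.780), the lit fraction is (1 − (-0.780))/2 ≈ 0.890, so 89%.

89%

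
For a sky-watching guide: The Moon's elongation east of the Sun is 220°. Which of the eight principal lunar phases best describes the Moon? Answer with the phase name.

waning gibbous

220° lies in the waning gibbous sector of the 8-phase cycle.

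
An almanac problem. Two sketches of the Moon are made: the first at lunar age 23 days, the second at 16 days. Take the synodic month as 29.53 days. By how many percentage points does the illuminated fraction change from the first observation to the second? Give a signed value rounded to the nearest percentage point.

θ₁ = 360° × 23/29.53 = 280.4°, f₁ = (1 − cos θ₁)/2 = 0.410.
θ₂ = 360° × 16/29.53 = 195.1°, f₂ = (1 − cos θ₂)/2 = 0.983.
Change = f₂ − f₁ = +0.573 → +57 percentage points.

+57 pp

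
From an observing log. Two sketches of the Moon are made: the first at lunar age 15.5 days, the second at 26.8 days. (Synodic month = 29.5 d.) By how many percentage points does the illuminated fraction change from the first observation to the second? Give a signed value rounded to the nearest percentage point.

θ₁ = 360° × 15.5/29.5 = 189.2°, f₁ = (1 − cos θ₁)/2 = 0.994.
θ₂ = 360° × 26.8/29.5 = 327.1°, f₂ = (1 − cos θ₂)/2 = 0.080.
Change = f₂ − f₁ = -0.913 → -91 percentage points.

-91 percentage points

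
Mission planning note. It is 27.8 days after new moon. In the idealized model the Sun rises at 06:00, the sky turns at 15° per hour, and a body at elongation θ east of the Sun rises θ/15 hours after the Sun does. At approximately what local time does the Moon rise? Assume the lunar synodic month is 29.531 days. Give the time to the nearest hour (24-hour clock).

Elongation θ = 360° × 27.8/29.531 ≈ 338.9°.
Delay after the Sun = 338.9° / (15°/h) ≈ 22.59 h.
06:00 + 22.59 h ≈ 04:36 → 05:00 to the nearest hour.

05:00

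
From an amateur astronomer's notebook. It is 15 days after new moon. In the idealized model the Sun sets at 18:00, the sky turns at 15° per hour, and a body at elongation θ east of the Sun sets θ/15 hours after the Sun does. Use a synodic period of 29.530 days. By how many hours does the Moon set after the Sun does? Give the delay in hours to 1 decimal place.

12.2 h

The Moon has covered 15/29.530 of its cycle, so θ ≈ 360° × 15/29.530 = 182.9°.
The Moon trails the Sun by θ/15 = 182.9/15 ≈ 12.19 hours.
So the Moon sets 12.19 h after the Sun.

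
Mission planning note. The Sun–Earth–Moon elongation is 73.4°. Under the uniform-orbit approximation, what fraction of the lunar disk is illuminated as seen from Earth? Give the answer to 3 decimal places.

Half-versine of 73.4°: (1 − 0.286)/2 = 0.357.

0.357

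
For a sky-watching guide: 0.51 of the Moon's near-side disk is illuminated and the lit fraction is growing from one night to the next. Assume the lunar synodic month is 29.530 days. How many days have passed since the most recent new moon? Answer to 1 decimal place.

7.5 days

cos θ = 1 − 2f = -0.020, giving a principal value of 91.1°.
Waxing ⇒ before full, so θ = 91.1°.
At 360°/29.530 d per day, 91.1° corresponds to 7.48 days.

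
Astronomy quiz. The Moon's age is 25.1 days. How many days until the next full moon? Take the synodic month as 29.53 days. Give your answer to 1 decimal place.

19.2 days

Full moon occurs at elongation 180°, i.e. at age 29.53 × 180/360 = 14.765 d.
This lunation's full moon (14.765 d) has passed, so add one period: 44.295 − 25.1 = 19.195 days.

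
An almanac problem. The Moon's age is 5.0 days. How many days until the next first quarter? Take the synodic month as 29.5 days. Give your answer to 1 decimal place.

First quarter occurs at elongation 90°, i.e. at age 29.5 × 90/360 = 7.375 d.
That is 7.375 − 5.0 = 2.375 days ahead.

2.4 days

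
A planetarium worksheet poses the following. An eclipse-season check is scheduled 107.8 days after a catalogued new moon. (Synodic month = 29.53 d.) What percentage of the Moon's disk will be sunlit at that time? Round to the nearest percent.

79%

107.8/29.53 = 3.651 lunations, so 3 complete cycles and 19.21 d into the next.
The Moon has covered 19.21/29.53 of its cycle, so θ ≈ 360° × 19.21/29.53 = 234.2°.
cos 234.2° = (-0.585), so f = (1 − (-0.585))/2 = 0.793, so 79%.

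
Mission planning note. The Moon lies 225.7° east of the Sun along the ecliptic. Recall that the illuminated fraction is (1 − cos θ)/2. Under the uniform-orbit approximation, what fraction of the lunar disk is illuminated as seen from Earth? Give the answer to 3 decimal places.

f = (1 − cos 225.7°)/2 = (1 − (-0.698))/2 ≈ 0.849.

0.849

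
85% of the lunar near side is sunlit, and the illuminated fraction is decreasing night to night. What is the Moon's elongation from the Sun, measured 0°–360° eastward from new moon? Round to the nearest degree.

Invert f = (1 − cos θ)/2 to get cos θ = 1 − 2(0.85) = -0.700, hence θ₀ = arccos -0.700 = 134.4°.
Since the Moon is past full (waning), take the reflex angle: θ = 360° − 134.4° = 225.6°.

226°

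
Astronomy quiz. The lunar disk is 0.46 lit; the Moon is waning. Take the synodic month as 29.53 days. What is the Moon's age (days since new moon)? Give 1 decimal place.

Invert f = (1 − cos θ)/2 to get cos θ = 1 − 2(0.46) = 0.080, hence θ₀ = arccos 0.080 = 85.4°.
A waning Moon lies in 180°–360°, so θ = 360° − 85.4° = 274.6°.
At 360°/29.53 d per day, 274.6° corresponds to 22.52 days.

22.5 days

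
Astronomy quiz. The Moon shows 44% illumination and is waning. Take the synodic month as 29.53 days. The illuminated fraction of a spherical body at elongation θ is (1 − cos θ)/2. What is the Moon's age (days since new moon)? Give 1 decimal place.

From f = (1 − cos θ)/2: cos θ = 1 − 2×0.44 = 0.120; arccos → 83.1°.
A waning Moon lies in 180°–360°, so θ = 360° − 83.1° = 276.9°.
That fraction of the synodic month is 276.9/360 × 29.53 d ≈ 22.71 d.

22.7 days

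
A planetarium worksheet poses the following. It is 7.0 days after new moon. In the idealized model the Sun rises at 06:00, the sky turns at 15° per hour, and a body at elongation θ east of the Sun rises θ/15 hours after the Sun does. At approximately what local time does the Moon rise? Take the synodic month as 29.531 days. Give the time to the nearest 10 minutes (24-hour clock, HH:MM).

11:40

Elongation θ = 360° × 7.0/29.531 ≈ 85.3°.
At 15° of sky rotation per hour, 85.3° corresponds to a 5.69 h lag.
06:00 + 5.689 h ≈ 11:41 → 11:40 to the nearest ten minutes.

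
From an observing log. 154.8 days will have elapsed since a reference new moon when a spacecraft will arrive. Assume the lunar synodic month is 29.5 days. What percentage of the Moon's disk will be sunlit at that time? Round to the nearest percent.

Reduce mod P: 154.8 − 5×29.5 = 7.30 d into the current lunation.
Elongation θ = 360° × 7.30/29.5 ≈ 89.1°.
cos 89.1° = 0.016, so f = (1 − 0.016)/2 = 0.492, so 49%.

49%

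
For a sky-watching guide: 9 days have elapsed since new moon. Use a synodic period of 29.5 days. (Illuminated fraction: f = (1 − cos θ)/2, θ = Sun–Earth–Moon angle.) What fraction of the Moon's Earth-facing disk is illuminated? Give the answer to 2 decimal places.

Elongation θ = 360° × 9/29.5 ≈ 109.8°.
cos 109.8° = (-0.339), so f = (1 − (-0.339))/2 = 0.670.

0.67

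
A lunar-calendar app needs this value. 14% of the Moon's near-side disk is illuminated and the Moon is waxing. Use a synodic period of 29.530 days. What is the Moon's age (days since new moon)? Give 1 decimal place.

3.6 days

cos θ = 1 − 2f = 0.720, giving a principal value of 43.9°.
The Moon is waxing (0°–180°), so θ = 43.9° directly.
That fraction of the synodic month is 43.9/360 × 29.530 d ≈ 3.60 d.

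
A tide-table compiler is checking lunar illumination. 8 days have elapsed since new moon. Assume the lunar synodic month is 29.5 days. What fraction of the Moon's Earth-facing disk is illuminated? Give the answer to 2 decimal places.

0.57

Phase angle: θ = 360°·(8 d)/(29.5 d) = 97.6°.
Illuminated fraction = (1 − cos 97.6°)/2 = (1 − (-0.133))/2 ≈ 0.566.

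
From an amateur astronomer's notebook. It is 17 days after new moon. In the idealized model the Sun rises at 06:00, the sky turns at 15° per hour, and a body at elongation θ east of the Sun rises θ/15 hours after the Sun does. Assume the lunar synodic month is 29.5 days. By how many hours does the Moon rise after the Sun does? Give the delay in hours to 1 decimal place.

Elongation θ = 360° × 17/29.5 ≈ 207.5°.
At 15° of sky rotation per hour, 207.5° corresponds to a 13.83 h lag.
So the Moon rises 13.83 h after the Sun.

13.8 h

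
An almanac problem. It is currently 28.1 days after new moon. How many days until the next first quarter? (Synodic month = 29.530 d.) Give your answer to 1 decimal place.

8.8 days

First quarter occurs at elongation 90°, i.e. at age 29.530 × 90/360 = 7.383 d.
This lunation's first quarter (7.383 d) has passed, so add one period: 36.913 − 28.1 = 8.812 days.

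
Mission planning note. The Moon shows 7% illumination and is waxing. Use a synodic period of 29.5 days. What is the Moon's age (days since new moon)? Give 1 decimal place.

2.5 days

Invert f = (1 − cos θ)/2 to get cos θ = 1 − 2(0.07) = 0.860, hence θ₀ = arccos 0.860 = 30.7°.
Before full moon the principal value applies: θ = 30.7°.
That fraction of the synodic month is 30.7/360 × 29.5 d ≈ 2.51 d.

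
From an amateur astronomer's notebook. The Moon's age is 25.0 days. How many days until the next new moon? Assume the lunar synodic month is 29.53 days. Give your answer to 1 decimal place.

One full lunation from the last new moon is 29.53 d; remaining = 29.53 − 25.0 = 4.530 d.

4.5 days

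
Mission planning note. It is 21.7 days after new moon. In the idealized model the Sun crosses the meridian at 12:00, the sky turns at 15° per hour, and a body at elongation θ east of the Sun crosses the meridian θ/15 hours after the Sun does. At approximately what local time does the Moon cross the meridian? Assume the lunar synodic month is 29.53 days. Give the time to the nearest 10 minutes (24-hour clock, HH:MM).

Elongation θ = 360° × 21.7/29.53 ≈ 264.5°.
At 15° of sky rotation per hour, 264.5° corresponds to a 17.64 h lag.
12:00 + 17.636 h ≈ 05:38 → 05:40 to the nearest ten minutes.

05:40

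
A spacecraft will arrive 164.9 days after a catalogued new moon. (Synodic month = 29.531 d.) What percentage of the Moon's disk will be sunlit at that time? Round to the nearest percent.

93%

Reduce mod P: 164.9 − 5×29.531 = 17.25 d into the current lunation.
Elongation θ = 360° × 17.25/29.531 ≈ 210.2°.
cos 210.2° = (-0.864), so f = (1 − (-0.864))/2 = 0.932, so 93%.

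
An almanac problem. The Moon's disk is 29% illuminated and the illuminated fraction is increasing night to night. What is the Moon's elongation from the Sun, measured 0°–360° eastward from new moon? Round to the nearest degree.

65°

From f = (1 − cos θ)/2: cos θ = 1 − 2×0.29 = 0.420; arccos → 65.2°.
Waxing ⇒ before full, so θ = 65.2°.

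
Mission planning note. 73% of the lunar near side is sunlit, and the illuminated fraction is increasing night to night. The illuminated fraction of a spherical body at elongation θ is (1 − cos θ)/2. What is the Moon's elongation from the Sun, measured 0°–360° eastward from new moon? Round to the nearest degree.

From f = (1 − cos θ)/2: cos θ = 1 − 2×0.73 = -0.460; arccos → 117.4°.
The Moon is waxing (0°–180°), so θ = 117.4° directly.

117°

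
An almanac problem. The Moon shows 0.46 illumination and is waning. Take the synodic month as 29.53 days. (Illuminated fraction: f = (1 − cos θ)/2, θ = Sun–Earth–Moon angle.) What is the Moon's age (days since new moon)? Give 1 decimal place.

Invert f = (1 − cos θ)/2 to get cos θ = 1 − 2(0.46) = 0.080, hence θ₀ = arccos 0.080 = 85.4°.
Waning ⇒ past full, so θ = 360° − 85.4° = 274.6°.
That fraction of the synodic month is 274.6/360 × 29.53 d ≈ 22.52 d.

22.5 days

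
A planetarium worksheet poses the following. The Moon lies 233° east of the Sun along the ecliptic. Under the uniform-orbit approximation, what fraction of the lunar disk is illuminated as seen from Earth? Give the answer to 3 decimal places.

0.801

f = (1 − cos 233°)/2 = (1 − (-0.602))/2 ≈ 0.801.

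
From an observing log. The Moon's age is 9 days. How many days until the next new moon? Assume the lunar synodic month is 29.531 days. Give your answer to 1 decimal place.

20.5 days

The next new moon completes the synodic month: 29.531 − 9 = 20.531 days.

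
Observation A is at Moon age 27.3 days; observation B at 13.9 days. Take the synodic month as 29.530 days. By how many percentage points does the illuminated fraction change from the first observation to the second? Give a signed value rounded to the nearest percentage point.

θ₁ = 360° × 27.3/29.530 = 332.8°, f₁ = (1 − cos θ₁)/2 = 0.055.
θ₂ = 360° × 13.9/29.530 = 169.5°, f₂ = (1 − cos θ₂)/2 = 0.992.
Change = f₂ − f₁ = +0.936 → +94 percentage points.

+94 pp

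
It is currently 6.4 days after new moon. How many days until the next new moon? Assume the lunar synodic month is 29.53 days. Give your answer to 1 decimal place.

23.1 days

The next new moon completes the synodic month: 29.53 − 6.4 = 23.130 days.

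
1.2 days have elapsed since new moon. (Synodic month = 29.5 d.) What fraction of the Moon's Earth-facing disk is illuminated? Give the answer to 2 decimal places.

0.02

Elongation θ = 360° × 1.2/29.5 ≈ 14.6°.
Illuminated fraction = (1 − cos 14.6°)/2 = (1 − 0.968)/2 ≈ 0.016.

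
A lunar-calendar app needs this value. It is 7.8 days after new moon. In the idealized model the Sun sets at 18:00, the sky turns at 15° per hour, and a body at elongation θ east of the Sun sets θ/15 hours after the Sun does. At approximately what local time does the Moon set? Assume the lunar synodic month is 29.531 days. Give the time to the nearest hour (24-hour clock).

Elongation θ = 360° × 7.8/29.531 ≈ 95.1°.
Delay after the Sun = 95.1° / (15°/h) ≈ 6.34 h.
18:00 + 6.34 h ≈ 00:20 → 00:00 to the nearest hour.

00:00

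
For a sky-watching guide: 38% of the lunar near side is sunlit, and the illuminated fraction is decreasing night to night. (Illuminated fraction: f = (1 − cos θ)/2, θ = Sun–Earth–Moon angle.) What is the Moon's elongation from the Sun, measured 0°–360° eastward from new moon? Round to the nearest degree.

Invert f = (1 − cos θ)/2 to get cos θ = 1 − 2(0.38) = 0.240, hence θ₀ = arccos 0.240 = 76.1°.
Since the Moon is past full (waning), take the reflex angle: θ = 360° − 76.1° = 283.9°.

284°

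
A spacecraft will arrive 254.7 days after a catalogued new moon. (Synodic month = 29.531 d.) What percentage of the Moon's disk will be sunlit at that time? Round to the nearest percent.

254.7 d spans 8 complete synodic months (8 × 29.531 = 236.25 d) plus 18.45 d.
Elongation θ = 360° × 18.45/29.531 ≈ 224.9°.
cos 224.9° = (-0.708), so f = (1 − (-0.708))/2 = 0.854, so 85%.

85%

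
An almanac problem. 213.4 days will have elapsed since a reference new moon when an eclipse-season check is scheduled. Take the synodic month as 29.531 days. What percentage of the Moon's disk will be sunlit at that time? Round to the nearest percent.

43%

213.4/29.531 = 7.226 lunations, so 7 complete cycles and 6.68 d into the next.
The Moon has covered 6.68/29.531 of its cycle, so θ ≈ 360° × 6.68/29.531 = 81.5°.
With cos θ = 0.148, the lit fraction is (1 − 0.148)/2 ≈ 0.426, so 43%.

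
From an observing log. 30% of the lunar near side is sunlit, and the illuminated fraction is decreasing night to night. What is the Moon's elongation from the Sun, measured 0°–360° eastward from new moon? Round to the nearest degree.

294°

From f = (1 − cos θ)/2: cos θ = 1 − 2×0.30 = 0.400; arccos → 66.4°.
Waning ⇒ past full, so θ = 360° − 66.4° = 293.6°.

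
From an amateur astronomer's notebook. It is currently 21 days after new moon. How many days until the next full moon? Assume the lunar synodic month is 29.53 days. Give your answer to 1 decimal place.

Full moon occurs at elongation 180°, i.e. at age 29.53 × 180/360 = 14.765 d.
This lunation's full moon (14.765 d) has passed, so add one period: 44.295 − 21 = 23.295 days.

23.3 days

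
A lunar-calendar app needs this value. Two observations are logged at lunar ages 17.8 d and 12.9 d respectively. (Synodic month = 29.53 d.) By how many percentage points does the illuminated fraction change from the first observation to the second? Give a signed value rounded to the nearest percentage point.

+6 percentage points

First observation: θ = 360°·17.8/29.53 = 217.0°, so f = 0.899.
Second observation: θ = 157.3°, f = 0.961.
Δf = 0.961 − 0.899 = +0.062, i.e. +6 pp.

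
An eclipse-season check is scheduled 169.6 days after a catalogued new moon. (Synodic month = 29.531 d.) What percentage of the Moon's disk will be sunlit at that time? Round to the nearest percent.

Reduce mod P: 169.6 − 5×29.531 = 21.94 d into the current lunation.
Phase angle: θ = 360°·(21.94 d)/(29.531 d) = 267.5°.
Illuminated fraction = (1 − cos 267.5°)/2 = (1 − (-0.043))/2 ≈ 0.522, so 52%.

52%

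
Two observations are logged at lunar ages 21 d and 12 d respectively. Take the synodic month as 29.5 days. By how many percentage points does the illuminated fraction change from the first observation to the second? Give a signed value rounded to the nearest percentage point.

+30 percentage points

θ₁ = 360° × 21/29.5 = 256.3°, f₁ = (1 − cos θ₁)/2 = 0.619.
θ₂ = 360° × 12/29.5 = 146.4°, f₂ = (1 − cos θ₂)/2 = 0.917.
Change = f₂ − f₁ = +0.298 → +30 percentage points.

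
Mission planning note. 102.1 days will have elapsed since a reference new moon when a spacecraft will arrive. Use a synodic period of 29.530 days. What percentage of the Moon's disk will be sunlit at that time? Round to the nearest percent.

98%

Reduce mod P: 102.1 − 3×29.530 = 13.51 d into the current lunation.
The Moon has covered 13.51/29.530 of its cycle, so θ ≈ 360° × 13.51/29.530 = 164.7°.
cos 164.7° = (-0.965), so f = (1 − (-0.965))/2 = 0.982, so 98%.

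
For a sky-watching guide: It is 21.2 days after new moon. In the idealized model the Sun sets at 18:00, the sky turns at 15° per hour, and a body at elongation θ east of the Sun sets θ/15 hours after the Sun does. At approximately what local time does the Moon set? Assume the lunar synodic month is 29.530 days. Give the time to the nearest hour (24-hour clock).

11:00

The Moon has covered 21.2/29.530 of its cycle, so θ ≈ 360° × 21.2/29.530 = 258.4°.
Delay after the Sun = 258.4° / (15°/h) ≈ 17.23 h.
18:00 + 17.23 h ≈ 11:14 → 11:00 to the nearest hour.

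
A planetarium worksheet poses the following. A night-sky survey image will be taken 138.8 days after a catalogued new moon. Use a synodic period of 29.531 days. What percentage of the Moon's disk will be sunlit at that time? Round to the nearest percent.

65%

138.8 d spans 4 complete synodic months (4 × 29.531 = 118.12 d) plus 20.68 d.
Elongation θ = 360° × 20.68/29.531 ≈ 252.1°.
Illuminated fraction = (1 − cos 252.1°)/2 = (1 − (-0.308))/2 ≈ 0.654, so 65%.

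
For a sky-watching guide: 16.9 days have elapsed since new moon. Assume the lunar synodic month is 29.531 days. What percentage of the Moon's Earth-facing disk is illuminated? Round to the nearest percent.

95%

Phase angle: θ = 360°·(16.9 d)/(29.531 d) = 206.0°.
Illuminated fraction = (1 − cos 206.0°)/2 = (1 − (-0.899))/2 ≈ 0.949, so 95%.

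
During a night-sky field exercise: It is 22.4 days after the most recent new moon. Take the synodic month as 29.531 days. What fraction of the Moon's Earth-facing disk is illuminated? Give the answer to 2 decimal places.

0.47

The Moon has covered 22.4/29.531 of its cycle, so θ ≈ 360° × 22.4/29.531 = 273.1°.
Illuminated fraction = (1 − cos 273.1°)/2 = (1 − 0.054)/2 ≈ 0.473.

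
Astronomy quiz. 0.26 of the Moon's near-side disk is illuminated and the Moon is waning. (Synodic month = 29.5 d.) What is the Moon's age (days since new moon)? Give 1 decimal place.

24.5 days

Invert f = (1 − cos θ)/2 to get cos θ = 1 − 2(0.26) = 0.480, hence θ₀ = arccos 0.480 = 61.3°.
A waning Moon lies in 180°–360°, so θ = 360° − 61.3° = 298.7°.
Age = 29.5 × 298.7°/360° ≈ 24.48 days.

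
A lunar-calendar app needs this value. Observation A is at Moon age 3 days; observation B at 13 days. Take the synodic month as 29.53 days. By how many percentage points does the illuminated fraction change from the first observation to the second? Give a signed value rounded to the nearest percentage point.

+87 percentage points

First observation: θ = 360°·3/29.53 = 36.6°, so f = 0.098.
Second observation: θ = 158.5°, f = 0.965.
Δf = 0.965 − 0.098 = +0.867, i.e. +87 pp.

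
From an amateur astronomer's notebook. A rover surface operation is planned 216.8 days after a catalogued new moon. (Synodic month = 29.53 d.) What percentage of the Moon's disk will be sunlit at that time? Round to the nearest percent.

216.8 d spans 7 complete synodic months (7 × 29.53 = 206.71 d) plus 10.09 d.
Elongation θ = 360° × 10.09/29.53 ≈ 123.0°.
Illuminated fraction = (1 − cos 123.0°)/2 = (1 − (-0.545))/2 ≈ 0.772, so 77%.

77%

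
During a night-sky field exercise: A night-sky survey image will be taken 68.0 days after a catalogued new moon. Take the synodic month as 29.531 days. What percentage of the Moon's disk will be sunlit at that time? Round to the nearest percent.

66%

68.0 d spans 2 complete synodic months (2 × 29.531 = 59.06 d) plus 8.94 d.
The Moon has covered 8.94/29.531 of its cycle, so θ ≈ 360° × 8.94/29.531 = 109.0°.
cos 109.0° = (-0.325), so f = (1 − (-0.325))/2 = 0.662, so 66%.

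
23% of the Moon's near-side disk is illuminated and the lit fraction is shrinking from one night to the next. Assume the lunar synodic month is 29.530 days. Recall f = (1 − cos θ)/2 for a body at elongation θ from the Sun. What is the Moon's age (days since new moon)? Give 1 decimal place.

cos θ = 1 − 2f = 0.540, giving a principal value of 57.3°.
A waning Moon lies in 180°–360°, so θ = 360° − 57.3° = 302.7°.
That fraction of the synodic month is 302.7/360 × 29.530 d ≈ 24.83 d.

24.8 days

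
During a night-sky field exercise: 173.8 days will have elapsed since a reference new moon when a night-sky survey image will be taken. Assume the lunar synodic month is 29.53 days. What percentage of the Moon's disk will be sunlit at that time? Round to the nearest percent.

173.8/29.53 = 5.886 lunations, so 5 complete cycles and 26.15 d into the next.
The Moon has covered 26.15/29.53 of its cycle, so θ ≈ 360° × 26.15/29.53 = 318.8°.
cos 318.8° = 0.752, so f = (1 − 0.752)/2 = 0.124, so 12%.

12%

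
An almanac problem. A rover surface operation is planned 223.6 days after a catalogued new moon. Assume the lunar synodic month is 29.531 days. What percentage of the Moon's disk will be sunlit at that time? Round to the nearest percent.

223.6/29.531 = 7.572 lunations, so 7 complete cycles and 16.88 d into the next.
Phase angle: θ = 360°·(16.88 d)/(29.531 d) = 205.8°.
With cos θ = (-0.900), the lit fraction is (1 − (-0.900))/2 ≈ 0.950, so 95%.

95%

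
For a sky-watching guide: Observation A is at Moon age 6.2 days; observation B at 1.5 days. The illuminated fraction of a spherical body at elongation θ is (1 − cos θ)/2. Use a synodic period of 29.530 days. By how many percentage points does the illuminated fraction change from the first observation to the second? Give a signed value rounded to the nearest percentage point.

θ₁ = 360° × 6.2/29.530 = 75.6°, f₁ = (1 − cos θ₁)/2 = 0.376.
θ₂ = 360° × 1.5/29.530 = 18.3°, f₂ = (1 − cos θ₂)/2 = 0.025.
Change = f₂ − f₁ = -0.350 → -35 percentage points.

-35 percentage points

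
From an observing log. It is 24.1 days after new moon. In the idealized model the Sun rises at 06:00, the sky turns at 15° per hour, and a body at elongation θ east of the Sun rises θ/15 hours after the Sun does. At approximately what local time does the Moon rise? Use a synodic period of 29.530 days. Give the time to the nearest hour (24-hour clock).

Elongation θ = 360° × 24.1/29.530 ≈ 293.8°.
Delay after the Sun = 293.8° / (15°/h) ≈ 19.59 h.
06:00 + 19.59 h ≈ 01:35 → 02:00 to the nearest hour.

02:00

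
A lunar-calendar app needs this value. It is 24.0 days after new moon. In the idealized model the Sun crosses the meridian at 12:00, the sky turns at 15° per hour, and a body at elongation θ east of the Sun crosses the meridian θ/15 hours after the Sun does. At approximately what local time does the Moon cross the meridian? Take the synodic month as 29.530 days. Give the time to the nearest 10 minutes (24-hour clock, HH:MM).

07:30

The Moon has covered 24.0/29.530 of its cycle, so θ ≈ 360° × 24.0/29.530 = 292.6°.
Delay after the Sun = 292.6° / (15°/h) ≈ 19.51 h.
12:00 + 19.506 h ≈ 07:30 → 07:30 to the nearest ten minutes.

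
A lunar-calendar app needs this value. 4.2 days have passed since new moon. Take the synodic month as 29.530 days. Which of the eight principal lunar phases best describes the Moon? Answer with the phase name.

waxing crescent

At 4.2/29.530 of the cycle, θ ≈ 51° — the waxing crescent range.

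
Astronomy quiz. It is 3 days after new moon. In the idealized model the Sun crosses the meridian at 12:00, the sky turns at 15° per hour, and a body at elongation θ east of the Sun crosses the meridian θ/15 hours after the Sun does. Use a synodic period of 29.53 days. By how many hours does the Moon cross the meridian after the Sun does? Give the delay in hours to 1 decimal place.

2.4 h

Phase angle: θ = 360°·(3 d)/(29.53 d) = 36.6°.
Delay after the Sun = 36.6° / (15°/h) ≈ 2.44 h.
So the Moon crosses the meridian 2.44 h after the Sun.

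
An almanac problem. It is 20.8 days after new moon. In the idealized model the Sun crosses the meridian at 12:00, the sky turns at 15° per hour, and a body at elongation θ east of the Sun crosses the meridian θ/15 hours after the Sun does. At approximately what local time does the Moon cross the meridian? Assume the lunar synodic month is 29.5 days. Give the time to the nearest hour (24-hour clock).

Phase angle: θ = 360°·(20.8 d)/(29.5 d) = 253.8°.
At 15° of sky rotation per hour, 253.8° corresponds to a 16.92 h lag.
12:00 + 16.92 h ≈ 04:55 → 05:00 to the nearest hour.

05:00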